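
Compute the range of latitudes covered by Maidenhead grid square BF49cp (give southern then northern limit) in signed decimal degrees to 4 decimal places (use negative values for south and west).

-30.3750, -30.3333

Field B=1, F=5: +1·20° lon, +5·10° lat → SW at lon -160°, lat -40°.
Square 4, 9: +4·2° lon, +9·1° lat → SW at lon -152°, lat -31°.
Subsquare c=2, p=15: +2·0.0833333° lon, +15·0.0416667° lat → SW at lon -151.833°, lat -30.375°.
Cell spans 0.0833333° lon × 0.0416667° lat.
south -30.3750, north -30.3333.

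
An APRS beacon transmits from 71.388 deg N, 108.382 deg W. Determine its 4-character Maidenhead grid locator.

Add 180° to longitude and 90° to latitude: 71.62, 161.39.
Field: lon ⌊71.62/20⌋ = 3 → D; lat ⌊161.39/10⌋ = 16 → Q.
Square: lon ⌊11.62/2⌋ = 5; lat ⌊1.39/1⌋ = 1.

DQ51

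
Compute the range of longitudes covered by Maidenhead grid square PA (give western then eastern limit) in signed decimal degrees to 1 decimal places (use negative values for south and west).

120.0, 140.0

Field P=15, A=0: +15·20° lon, +0·10° lat → SW at lon 120°, lat -90°.
Cell spans 20° lon × 10° lat.
west 120.0, east 140.0.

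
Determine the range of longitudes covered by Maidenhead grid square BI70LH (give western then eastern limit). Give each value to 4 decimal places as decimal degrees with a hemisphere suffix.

145.0833° W, 145.0000° W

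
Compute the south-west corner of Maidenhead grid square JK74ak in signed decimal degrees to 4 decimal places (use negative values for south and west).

14.4167, 14.0000

Field J=9, K=10: +9·20° lon, +10·10° lat → SW at lon 0°, lat 10°.
Square 7, 4: +7·2° lon, +4·1° lat → SW at lon 14°, lat 14°.
Subsquare a=0, k=10: +0·0.0833333° lon, +10·0.0416667° lat → SW at lon 14°, lat 14.4167°.
latitude 14.4167, longitude 14.0000.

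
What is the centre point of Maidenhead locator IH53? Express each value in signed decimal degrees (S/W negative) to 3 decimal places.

-16.500, -9.000

Field I=8, H=7: +8·20° lon, +7·10° lat → SW at lon -20°, lat -20°.
Square 5, 3: +5·2° lon, +3·1° lat → SW at lon -10°, lat -17°.
Cell spans 2° lon × 1° lat. Centre is SW corner plus half of each.
latitude -16.500, longitude -9.000.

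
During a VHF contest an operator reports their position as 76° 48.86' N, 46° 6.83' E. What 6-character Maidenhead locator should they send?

LQ36bt

Add 180° to longitude and 90° to latitude: 226.1138, 166.8143.
Field (20°×10°, letters A–R): 226.1138/20 → 11 → L, 166.8143/10 → 16 → Q; chars LQ.
Square (2°×1°, digits 0–9): 6.1138/2 → 3, 6.8143/1 → 6; chars 36.
Subsquare (5′×2.5′, letters a–x): 0.1138/0.0833333 → 1 → b, 0.8143/0.0416667 → 19 → t; chars bt.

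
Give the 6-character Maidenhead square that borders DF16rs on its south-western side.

Longitude subsquare r = 17; −1 → 16 = q.
Latitude subsquare s = 18; −1 → 17 = r.

DF16qr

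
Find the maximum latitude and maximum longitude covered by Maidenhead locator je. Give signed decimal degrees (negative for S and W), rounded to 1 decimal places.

Field J=9, E=4: +9·20° lon, +4·10° lat → SW at lon 0°, lat -50°.
Cell spans 20° lon × 10° lat. NE corner is SW corner plus one full cell.
latitude -40.0, longitude 20.0.

-40.0, 20.0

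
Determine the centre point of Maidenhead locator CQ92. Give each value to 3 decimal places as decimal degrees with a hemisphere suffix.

Field C=2, Q=16: +2·20° lon, +16·10° lat → SW at lon -140°, lat 70°.
Square 9, 2: +9·2° lon, +2·1° lat → SW at lon -122°, lat 72°.
Cell spans 2° lon × 1° lat. Centre is SW corner plus half of each.
latitude 72.500° N, longitude 121.000° W.

72.500° N, 121.000° W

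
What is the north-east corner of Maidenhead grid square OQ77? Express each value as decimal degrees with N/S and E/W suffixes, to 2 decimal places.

Field O=14, Q=16: +14·20° lon, +16·10° lat → SW at lon 100°, lat 70°.
Square 7, 7: +7·2° lon, +7·1° lat → SW at lon 114°, lat 77°.
Cell spans 2° lon × 1° lat. NE corner is SW corner plus one full cell.
latitude 78.00° N, longitude 116.00° E.

78.00° N, 116.00° E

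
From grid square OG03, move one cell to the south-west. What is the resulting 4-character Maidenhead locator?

Longitude square 0; −1 → -1, wraps to 9, carry into field.
Longitude field O = 14; −1 → 13 = N.
Latitude square 3; −1 → 2.

NG92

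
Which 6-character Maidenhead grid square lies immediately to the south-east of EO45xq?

EO55ap

Longitude subsquare x = 23; +1 → 24, wraps to 0 = a, carry into square.
Longitude square 4; +1 → 5.
Latitude subsquare q = 16; −1 → 15 = p.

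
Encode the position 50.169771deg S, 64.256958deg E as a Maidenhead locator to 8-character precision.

Shift to the Maidenhead origin (180°W, 90°S): lon 244.25696, lat 39.83023.
Field: 244.25696/20 → 12 → M, 39.83023/10 → 3 → D; chars MD.
Square: 4.25696/2 → 2, 9.83023/1 → 9; chars 29.
Subsquare: 0.25696/0.0833333 → 3 → d, 0.83023/0.0416667 → 19 → t; chars dt.
Extended square: 0.00696/0.00833333 → 0, 0.03856/0.00416667 → 9; chars 09.

MD29dt09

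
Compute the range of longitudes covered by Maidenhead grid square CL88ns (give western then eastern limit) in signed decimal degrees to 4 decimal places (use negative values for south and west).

-122.9167, -122.8333

Field C=2, L=11: +2·20° lon, +11·10° lat → SW at lon -140°, lat 20°.
Square 8, 8: +8·2° lon, +8·1° lat → SW at lon -124°, lat 28°.
Subsquare n=13, s=18: +13·0.0833333° lon, +18·0.0416667° lat → SW at lon -122.917°, lat 28.75°.
Cell spans 0.0833333° lon × 0.0416667° lat.
west -122.9167, east -122.8333.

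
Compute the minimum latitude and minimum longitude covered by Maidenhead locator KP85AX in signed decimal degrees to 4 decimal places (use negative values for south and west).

65.9583, 36.0000

Field K=10, P=15: +10·20° lon, +15·10° lat → SW at lon 20°, lat 60°.
Square 8, 5: +8·2° lon, +5·1° lat → SW at lon 36°, lat 65°.
Subsquare a=0, x=23: +0·0.0833333° lon, +23·0.0416667° lat → SW at lon 36°, lat 65.9583°.
latitude 65.9583, longitude 36.0000.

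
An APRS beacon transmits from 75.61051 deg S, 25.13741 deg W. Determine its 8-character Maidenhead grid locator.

Offset from 180°W / 90°S: lon 154.86259°, lat 14.38949°.
Field: 154.86259/20 → 7 → H, 14.38949/10 → 1 → B; chars HB.
Square: 14.86259/2 → 7, 4.38949/1 → 4; chars 74.
Subsquare: 0.86259/0.0833333 → 10 → k, 0.38949/0.0416667 → 9 → j; chars kj.
Extended square: 0.02926/0.00833333 → 3, 0.01449/0.00416667 → 3; chars 33.

HB74kj33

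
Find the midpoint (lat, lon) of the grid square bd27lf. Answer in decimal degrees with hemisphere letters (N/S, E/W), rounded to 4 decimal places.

Field B=1, D=3: +1·20° lon, +3·10° lat → SW at lon -160°, lat -60°.
Square 2, 7: +2·2° lon, +7·1° lat → SW at lon -156°, lat -53°.
Subsquare l=11, f=5: +11·0.0833333° lon, +5·0.0416667° lat → SW at lon -155.083°, lat -52.7917°.
Cell spans 0.0833333° lon × 0.0416667° lat. Centre is SW corner plus half of each.
latitude 52.7708° S, longitude 155.0417° W.

52.7708° S, 155.0417° W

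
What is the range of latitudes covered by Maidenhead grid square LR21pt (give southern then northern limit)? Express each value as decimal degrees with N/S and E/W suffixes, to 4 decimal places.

81.7917° N, 81.8333° N

Field L=11, R=17: +11·20° lon, +17·10° lat → SW at lon 40°, lat 80°.
Square 2, 1: +2·2° lon, +1·1° lat → SW at lon 44°, lat 81°.
Subsquare p=15, t=19: +15·0.0833333° lon, +19·0.0416667° lat → SW at lon 45.25°, lat 81.7917°.
Cell spans 0.0833333° lon × 0.0416667° lat.
south 81.7917° N, north 81.8333° N.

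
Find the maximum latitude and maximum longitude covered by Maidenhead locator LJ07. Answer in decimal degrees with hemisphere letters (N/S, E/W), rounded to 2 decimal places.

8.00° N, 42.00° E

Field L=11, J=9: +11·20° lon, +9·10° lat → SW at lon 40°, lat 0°.
Square 0, 7: +0·2° lon, +7·1° lat → SW at lon 40°, lat 7°.
Cell spans 2° lon × 1° lat. NE corner is SW corner plus one full cell.
latitude 8.00° N, longitude 42.00° E.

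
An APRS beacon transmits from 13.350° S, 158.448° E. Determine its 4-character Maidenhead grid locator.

Offset from 180°W / 90°S: lon 338.45°, lat 76.65°.
Field: lon ⌊338.45/20⌋ = 16 → Q; lat ⌊76.65/10⌋ = 7 → H.
Square: lon ⌊18.45/2⌋ = 9; lat ⌊6.65/1⌋ = 6.

QH96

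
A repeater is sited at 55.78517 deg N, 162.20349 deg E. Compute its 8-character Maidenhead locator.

Add 180° to longitude and 90° to latitude: 342.20349, 145.78517.
Field: lon ⌊342.20349/20⌋ = 17 → R; lat ⌊145.78517/10⌋ = 14 → O.
Square: lon ⌊2.20349/2⌋ = 1; lat ⌊5.78517/1⌋ = 5.
Subsquare: lon ⌊0.20349/0.0833333⌋ = 2 → c; lat ⌊0.78517/0.0416667⌋ = 18 → s.
Extended square: lon ⌊0.03682/0.00833333⌋ = 4; lat ⌊0.03517/0.00416667⌋ = 8.

RO15cs48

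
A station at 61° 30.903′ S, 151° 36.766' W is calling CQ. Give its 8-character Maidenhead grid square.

BC48el66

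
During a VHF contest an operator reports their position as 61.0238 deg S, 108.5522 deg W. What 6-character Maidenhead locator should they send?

DC58rx

Shift to the Maidenhead origin (180°W, 90°S): lon 71.4478, lat 28.9762.
Field: 71.4478/20 → 3 → D, 28.9762/10 → 2 → C; chars DC.
Square: 11.4478/2 → 5, 8.9762/1 → 8; chars 58.
Subsquare: 1.4478/0.0833333 → 17 → r, 0.9762/0.0416667 → 23 → x; chars rx.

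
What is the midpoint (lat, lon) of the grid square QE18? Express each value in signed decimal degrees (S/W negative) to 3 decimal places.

Field Q=16, E=4: +16·20° lon, +4·10° lat → SW at lon 140°, lat -50°.
Square 1, 8: +1·2° lon, +8·1° lat → SW at lon 142°, lat -42°.
Cell spans 2° lon × 1° lat. Centre is SW corner plus half of each.
latitude -41.500, longitude 143.000.

-41.500, 143.000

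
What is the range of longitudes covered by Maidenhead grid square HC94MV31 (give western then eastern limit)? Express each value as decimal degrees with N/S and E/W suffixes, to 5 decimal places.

Field H=7, C=2: +7·20° lon, +2·10° lat → SW at lon -40°, lat -70°.
Square 9, 4: +9·2° lon, +4·1° lat → SW at lon -22°, lat -66°.
Subsquare m=12, v=21: +12·0.0833333° lon, +21·0.0416667° lat → SW at lon -21°, lat -65.125°.
Extended square 3, 1: +3·0.00833333° lon, +1·0.00416667° lat → SW at lon -20.975°, lat -65.1208°.
Cell spans 0.00833333° lon × 0.00416667° lat.
west 20.97500° W, east 20.96667° W.

20.97500° W, 20.96667° W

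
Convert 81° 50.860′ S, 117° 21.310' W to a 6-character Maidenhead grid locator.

DA18hd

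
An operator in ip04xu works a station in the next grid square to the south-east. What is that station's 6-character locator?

Longitude subsquare x = 23; +1 → 24, wraps to 0 = a, carry into square.
Longitude square 0; +1 → 1.
Latitude subsquare u = 20; −1 → 19 = t.

IP14at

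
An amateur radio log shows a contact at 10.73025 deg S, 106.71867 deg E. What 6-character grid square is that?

OH39ig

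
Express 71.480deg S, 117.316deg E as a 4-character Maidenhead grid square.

Add 180° to longitude and 90° to latitude: 297.32, 18.52.
Field: lon ⌊297.32/20⌋ = 14 → O; lat ⌊18.52/10⌋ = 1 → B.
Square: lon ⌊17.32/2⌋ = 8; lat ⌊8.52/1⌋ = 8.

OB88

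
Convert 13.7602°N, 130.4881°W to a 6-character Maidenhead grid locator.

Offset from 180°W / 90°S: lon 49.5119°, lat 103.7602°.
Field: lon ⌊49.5119/20⌋ = 2 → C; lat ⌊103.7602/10⌋ = 10 → K.
Square: lon ⌊9.5119/2⌋ = 4; lat ⌊3.7602/1⌋ = 3.
Subsquare: lon ⌊1.5119/0.0833333⌋ = 18 → s; lat ⌊0.7602/0.0416667⌋ = 18 → s.

CK43ss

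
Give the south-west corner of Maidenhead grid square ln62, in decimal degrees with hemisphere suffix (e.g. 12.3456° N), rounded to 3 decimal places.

42.000° N, 52.000° E

Field L=11, N=13: +11·20° lon, +13·10° lat → SW at lon 40°, lat 40°.
Square 6, 2: +6·2° lon, +2·1° lat → SW at lon 52°, lat 42°.
latitude 42.000° N, longitude 52.000° E.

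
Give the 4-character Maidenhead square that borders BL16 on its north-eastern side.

BL27

Longitude square 1; +1 → 2.
Latitude square 6; +1 → 7.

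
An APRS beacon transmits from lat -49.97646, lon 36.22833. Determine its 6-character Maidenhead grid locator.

KE80ca

Add 180° to longitude and 90° to latitude: 216.2283, 40.0235.
Field: 216.2283/20 → 10 → K, 40.0235/10 → 4 → E; chars KE.
Square: 16.2283/2 → 8, 0.0235/1 → 0; chars 80.
Subsquare: 0.2283/0.0833333 → 2 → c, 0.0235/0.0416667 → 0 → a; chars ca.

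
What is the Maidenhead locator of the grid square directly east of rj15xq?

RJ25aq

Longitude subsquare x = 23; +1 → 24, wraps to 0 = a, carry into square.
Longitude square 1; +1 → 2.
The latitude characters are unchanged.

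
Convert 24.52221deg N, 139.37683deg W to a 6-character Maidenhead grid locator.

CL04hm

Shift to the Maidenhead origin (180°W, 90°S): lon 40.6232, lat 114.5222.
Field: lon ⌊40.6232/20⌋ = 2 → C; lat ⌊114.5222/10⌋ = 11 → L.
Square: lon ⌊0.6232/2⌋ = 0; lat ⌊4.5222/1⌋ = 4.
Subsquare: lon ⌊0.6232/0.0833333⌋ = 7 → h; lat ⌊0.5222/0.0416667⌋ = 12 → m.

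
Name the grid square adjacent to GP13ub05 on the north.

Latitude extended square 5; +1 → 6.
The longitude characters are unchanged.

GP13ub06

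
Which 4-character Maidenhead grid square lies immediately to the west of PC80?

Longitude square 8; −1 → 7.
The latitude characters are unchanged.

PC70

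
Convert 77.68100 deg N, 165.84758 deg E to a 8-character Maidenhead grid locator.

RQ27wq13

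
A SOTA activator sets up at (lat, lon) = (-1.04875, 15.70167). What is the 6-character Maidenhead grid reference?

JI78uw

Add 180° to longitude and 90° to latitude: 195.7017, 88.9513.
Field: 195.7017/20 → 9 → J, 88.9513/10 → 8 → I; chars JI.
Square: 15.7017/2 → 7, 8.9513/1 → 8; chars 78.
Subsquare: 1.7017/0.0833333 → 20 → u, 0.9513/0.0416667 → 22 → w; chars uw.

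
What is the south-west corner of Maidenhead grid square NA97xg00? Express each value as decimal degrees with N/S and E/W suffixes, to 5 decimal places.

82.75000° S, 99.91667° E

Field N=13, A=0: +13·20° lon, +0·10° lat → SW at lon 80°, lat -90°.
Square 9, 7: +9·2° lon, +7·1° lat → SW at lon 98°, lat -83°.
Subsquare x=23, g=6: +23·0.0833333° lon, +6·0.0416667° lat → SW at lon 99.9167°, lat -82.75°.
Extended square 0, 0: +0·0.00833333° lon, +0·0.00416667° lat → SW at lon 99.9167°, lat -82.75°.
latitude 82.75000° S, longitude 99.91667° E.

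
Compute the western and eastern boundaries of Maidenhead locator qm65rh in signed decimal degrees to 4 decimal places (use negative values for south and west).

153.4167, 153.5000

Field Q=16, M=12: +16·20° lon, +12·10° lat → SW at lon 140°, lat 30°.
Square 6, 5: +6·2° lon, +5·1° lat → SW at lon 152°, lat 35°.
Subsquare r=17, h=7: +17·0.0833333° lon, +7·0.0416667° lat → SW at lon 153.417°, lat 35.2917°.
Cell spans 0.0833333° lon × 0.0416667° lat.
west 153.4167, east 153.5000.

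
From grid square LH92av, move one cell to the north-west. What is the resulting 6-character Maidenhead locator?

LH82xw

Longitude subsquare a = 0; −1 → -1, wraps to 23 = x, carry into square.
Longitude square 9; −1 → 8.
Latitude subsquare v = 21; +1 → 22 = w.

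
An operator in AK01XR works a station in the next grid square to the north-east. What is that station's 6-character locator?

AK11as

Longitude subsquare x = 23; +1 → 24, wraps to 0 = a, carry into square.
Longitude square 0; +1 → 1.
Latitude subsquare r = 17; +1 → 18 = s.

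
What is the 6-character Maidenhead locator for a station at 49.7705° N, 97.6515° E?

Offset from 180°W / 90°S: lon 277.6515°, lat 139.7705°.
Field: lon ⌊277.6515/20⌋ = 13 → N; lat ⌊139.7705/10⌋ = 13 → N.
Square: lon ⌊17.6515/2⌋ = 8; lat ⌊9.7705/1⌋ = 9.
Subsquare: lon ⌊1.6515/0.0833333⌋ = 19 → t; lat ⌊0.7705/0.0416667⌋ = 18 → s.

NN89ts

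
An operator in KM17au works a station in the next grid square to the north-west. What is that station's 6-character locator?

Longitude subsquare a = 0; −1 → -1, wraps to 23 = x, carry into square.
Longitude square 1; −1 → 0.
Latitude subsquare u = 20; +1 → 21 = v.

KM07xv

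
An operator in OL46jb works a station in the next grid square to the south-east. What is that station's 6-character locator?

OL46ka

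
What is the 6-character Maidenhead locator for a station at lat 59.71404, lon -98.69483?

EO09pr

Offset from 180°W / 90°S: lon 81.3052°, lat 149.7140°.
Field: lon ⌊81.3052/20⌋ = 4 → E; lat ⌊149.7140/10⌋ = 14 → O.
Square: lon ⌊1.3052/2⌋ = 0; lat ⌊9.7140/1⌋ = 9.
Subsquare: lon ⌊1.3052/0.0833333⌋ = 15 → p; lat ⌊0.7140/0.0416667⌋ = 17 → r.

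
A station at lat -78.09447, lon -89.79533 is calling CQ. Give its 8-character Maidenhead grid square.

Shift to the Maidenhead origin (180°W, 90°S): lon 90.20467, lat 11.90553.
Field: 90.20467/20 → 4 → E, 11.90553/10 → 1 → B; chars EB.
Square: 10.20467/2 → 5, 1.90553/1 → 1; chars 51.
Subsquare: 0.20467/0.0833333 → 2 → c, 0.90553/0.0416667 → 21 → v; chars cv.
Extended square: 0.03800/0.00833333 → 4, 0.03053/0.00416667 → 7; chars 47.

EB51cv47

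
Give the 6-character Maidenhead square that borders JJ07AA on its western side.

IJ97xa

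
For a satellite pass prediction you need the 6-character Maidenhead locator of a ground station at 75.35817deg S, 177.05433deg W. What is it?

AB14lp

Shift to the Maidenhead origin (180°W, 90°S): lon 2.9457, lat 14.6418.
Field (20°×10°, letters A–R): lon ⌊2.9457/20⌋ = 0 → A; lat ⌊14.6418/10⌋ = 1 → B.
Square (2°×1°, digits 0–9): lon ⌊2.9457/2⌋ = 1; lat ⌊4.6418/1⌋ = 4.
Subsquare (5′×2.5′, letters a–x): lon ⌊0.9457/0.0833333⌋ = 11 → l; lat ⌊0.6418/0.0416667⌋ = 15 → p.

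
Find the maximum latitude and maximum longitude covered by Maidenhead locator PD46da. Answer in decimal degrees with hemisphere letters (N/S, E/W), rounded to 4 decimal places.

53.9583° S, 128.3333° E

Field P=15, D=3: +15·20° lon, +3·10° lat → SW at lon 120°, lat -60°.
Square 4, 6: +4·2° lon, +6·1° lat → SW at lon 128°, lat -54°.
Subsquare d=3, a=0: +3·0.0833333° lon, +0·0.0416667° lat → SW at lon 128.25°, lat -54°.
Cell spans 0.0833333° lon × 0.0416667° lat. NE corner is SW corner plus one full cell.
latitude 53.9583° S, longitude 128.3333° E.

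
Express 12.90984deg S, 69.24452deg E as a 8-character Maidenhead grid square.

MH47oc91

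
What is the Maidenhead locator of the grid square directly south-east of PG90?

QF09

Longitude square 9; +1 → 10, wraps to 0, carry into field.
Longitude field P = 15; +1 → 16 = Q.
Latitude square 0; −1 → -1, wraps to 9, carry into field.
Latitude field G = 6; −1 → 5 = F.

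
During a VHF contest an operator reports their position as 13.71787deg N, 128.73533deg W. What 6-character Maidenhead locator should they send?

CK53pr

Offset from 180°W / 90°S: lon 51.2647°, lat 103.7179°.
Field: 51.2647/20 → 2 → C, 103.7179/10 → 10 → K; chars CK.
Square: 11.2647/2 → 5, 3.7179/1 → 3; chars 53.
Subsquare: 1.2647/0.0833333 → 15 → p, 0.7179/0.0416667 → 17 → r; chars pr.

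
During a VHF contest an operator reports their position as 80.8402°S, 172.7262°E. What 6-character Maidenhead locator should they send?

RA69id

Add 180° to longitude and 90° to latitude: 352.7262, 9.1598.
Field (20°×10°, letters A–R): 352.7262/20 → 17 → R, 9.1598/10 → 0 → A; chars RA.
Square (2°×1°, digits 0–9): 12.7262/2 → 6, 9.1598/1 → 9; chars 69.
Subsquare (5′×2.5′, letters a–x): 0.7262/0.0833333 → 8 → i, 0.1598/0.0416667 → 3 → d; chars id.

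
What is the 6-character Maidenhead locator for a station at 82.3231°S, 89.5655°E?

Add 180° to longitude and 90° to latitude: 269.5655, 7.6769.
Field: 269.5655/20 → 13 → N, 7.6769/10 → 0 → A; chars NA.
Square: 9.5655/2 → 4, 7.6769/1 → 7; chars 47.
Subsquare: 1.5655/0.0833333 → 18 → s, 0.6769/0.0416667 → 16 → q; chars sq.

NA47sq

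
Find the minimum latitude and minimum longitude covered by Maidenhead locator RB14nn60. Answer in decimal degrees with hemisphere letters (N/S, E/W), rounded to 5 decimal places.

75.45833° S, 163.13333° E

Field R=17, B=1: +17·20° lon, +1·10° lat → SW at lon 160°, lat -80°.
Square 1, 4: +1·2° lon, +4·1° lat → SW at lon 162°, lat -76°.
Subsquare n=13, n=13: +13·0.0833333° lon, +13·0.0416667° lat → SW at lon 163.083°, lat -75.4583°.
Extended square 6, 0: +6·0.00833333° lon, +0·0.00416667° lat → SW at lon 163.133°, lat -75.4583°.
latitude 75.45833° S, longitude 163.13333° E.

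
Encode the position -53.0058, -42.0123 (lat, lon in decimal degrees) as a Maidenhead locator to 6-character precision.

GD86xx

Offset from 180°W / 90°S: lon 137.9877°, lat 36.9942°.
Field (20°×10°, letters A–R): 137.9877/20 → 6 → G, 36.9942/10 → 3 → D; chars GD.
Square (2°×1°, digits 0–9): 17.9877/2 → 8, 6.9942/1 → 6; chars 86.
Subsquare (5′×2.5′, letters a–x): 1.9877/0.0833333 → 23 → x, 0.9942/0.0416667 → 23 → x; chars xx.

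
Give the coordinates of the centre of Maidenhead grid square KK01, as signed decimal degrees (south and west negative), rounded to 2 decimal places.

11.50, 21.00

Field K=10, K=10: +10·20° lon, +10·10° lat → SW at lon 20°, lat 10°.
Square 0, 1: +0·2° lon, +1·1° lat → SW at lon 20°, lat 11°.
Cell spans 2° lon × 1° lat. Centre is SW corner plus half of each.
latitude 11.50, longitude 21.00.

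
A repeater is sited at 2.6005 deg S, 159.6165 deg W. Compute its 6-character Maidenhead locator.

BI07ej

Offset from 180°W / 90°S: lon 20.3835°, lat 87.3995°.
Field (20°×10°, letters A–R): 20.3835/20 → 1 → B, 87.3995/10 → 8 → I; chars BI.
Square (2°×1°, digits 0–9): 0.3835/2 → 0, 7.3995/1 → 7; chars 07.
Subsquare (5′×2.5′, letters a–x): 0.3835/0.0833333 → 4 → e, 0.3995/0.0416667 → 9 → j; chars ej.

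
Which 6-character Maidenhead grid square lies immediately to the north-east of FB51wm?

Longitude subsquare w = 22; +1 → 23 = x.
Latitude subsquare m = 12; +1 → 13 = n.

FB51xn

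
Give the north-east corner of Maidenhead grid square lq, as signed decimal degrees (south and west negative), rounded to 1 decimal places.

80.0, 60.0

Field L=11, Q=16: +11·20° lon, +16·10° lat → SW at lon 40°, lat 70°.
Cell spans 20° lon × 10° lat. NE corner is SW corner plus one full cell.
latitude 80.0, longitude 60.0.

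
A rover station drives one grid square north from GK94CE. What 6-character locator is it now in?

GK94cf

Latitude subsquare e = 4; +1 → 5 = f.
The longitude characters are unchanged.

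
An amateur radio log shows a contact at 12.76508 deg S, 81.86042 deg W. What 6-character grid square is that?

EH97bf

Add 180° to longitude and 90° to latitude: 98.1396, 77.2349.
Field: 98.1396/20 → 4 → E, 77.2349/10 → 7 → H; chars EH.
Square: 18.1396/2 → 9, 7.2349/1 → 7; chars 97.
Subsquare: 0.1396/0.0833333 → 1 → b, 0.2349/0.0416667 → 5 → f; chars bf.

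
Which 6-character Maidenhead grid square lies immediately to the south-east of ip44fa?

IP43gx

Longitude subsquare f = 5; +1 → 6 = g.
Latitude subsquare a = 0; −1 → -1, wraps to 23 = x, carry into square.
Latitude square 4; −1 → 3.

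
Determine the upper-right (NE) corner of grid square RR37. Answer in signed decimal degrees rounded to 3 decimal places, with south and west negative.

88.000, 168.000

Field R=17, R=17: +17·20° lon, +17·10° lat → SW at lon 160°, lat 80°.
Square 3, 7: +3·2° lon, +7·1° lat → SW at lon 166°, lat 87°.
Cell spans 2° lon × 1° lat. NE corner is SW corner plus one full cell.
latitude 88.000, longitude 168.000.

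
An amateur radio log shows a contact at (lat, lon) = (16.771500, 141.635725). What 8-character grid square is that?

QK06ts65

Shift to the Maidenhead origin (180°W, 90°S): lon 321.63572, lat 106.77150.
Field: lon ⌊321.63572/20⌋ = 16 → Q; lat ⌊106.77150/10⌋ = 10 → K.
Square: lon ⌊1.63572/2⌋ = 0; lat ⌊6.77150/1⌋ = 6.
Subsquare: lon ⌊1.63572/0.0833333⌋ = 19 → t; lat ⌊0.77150/0.0416667⌋ = 18 → s.
Extended square: lon ⌊0.05239/0.00833333⌋ = 6; lat ⌊0.02150/0.00416667⌋ = 5.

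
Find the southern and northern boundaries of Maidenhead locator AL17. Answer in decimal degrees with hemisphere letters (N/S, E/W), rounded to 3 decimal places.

27.000° N, 28.000° N

Field A=0, L=11: +0·20° lon, +11·10° lat → SW at lon -180°, lat 20°.
Square 1, 7: +1·2° lon, +7·1° lat → SW at lon -178°, lat 27°.
Cell spans 2° lon × 1° lat.
south 27.000° N, north 28.000° N.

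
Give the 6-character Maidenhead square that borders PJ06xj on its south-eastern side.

PJ16ai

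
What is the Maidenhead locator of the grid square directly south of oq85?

OQ84

Latitude square 5; −1 → 4.
The longitude characters are unchanged.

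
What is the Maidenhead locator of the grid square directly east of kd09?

Longitude square 0; +1 → 1.
The latitude characters are unchanged.

KD19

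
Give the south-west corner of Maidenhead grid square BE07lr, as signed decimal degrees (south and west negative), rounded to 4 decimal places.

Field B=1, E=4: +1·20° lon, +4·10° lat → SW at lon -160°, lat -50°.
Square 0, 7: +0·2° lon, +7·1° lat → SW at lon -160°, lat -43°.
Subsquare l=11, r=17: +11·0.0833333° lon, +17·0.0416667° lat → SW at lon -159.083°, lat -42.2917°.
latitude -42.2917, longitude -159.0833.

-42.2917, -159.0833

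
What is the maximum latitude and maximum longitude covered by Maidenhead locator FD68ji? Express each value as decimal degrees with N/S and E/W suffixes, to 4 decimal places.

Field F=5, D=3: +5·20° lon, +3·10° lat → SW at lon -80°, lat -60°.
Square 6, 8: +6·2° lon, +8·1° lat → SW at lon -68°, lat -52°.
Subsquare j=9, i=8: +9·0.0833333° lon, +8·0.0416667° lat → SW at lon -67.25°, lat -51.6667°.
Cell spans 0.0833333° lon × 0.0416667° lat. NE corner is SW corner plus one full cell.
latitude 51.6250° S, longitude 67.1667° W.

51.6250° S, 67.1667° W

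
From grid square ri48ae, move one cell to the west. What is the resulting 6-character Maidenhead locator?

RI38xe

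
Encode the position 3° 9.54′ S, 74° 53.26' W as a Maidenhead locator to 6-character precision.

Shift to the Maidenhead origin (180°W, 90°S): lon 105.1123, lat 86.8410.
Field: 105.1123/20 → 5 → F, 86.8410/10 → 8 → I; chars FI.
Square: 5.1123/2 → 2, 6.8410/1 → 6; chars 26.
Subsquare: 1.1123/0.0833333 → 13 → n, 0.8410/0.0416667 → 20 → u; chars nu.

FI26nu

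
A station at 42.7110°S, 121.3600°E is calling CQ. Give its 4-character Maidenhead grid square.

PE07

Offset from 180°W / 90°S: lon 301.36°, lat 47.29°.
Field (20°×10°, letters A–R): 301.36/20 → 15 → P, 47.29/10 → 4 → E; chars PE.
Square (2°×1°, digits 0–9): 1.36/2 → 0, 7.29/1 → 7; chars 07.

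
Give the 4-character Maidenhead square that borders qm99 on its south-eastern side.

RM08

Longitude square 9; +1 → 10, wraps to 0, carry into field.
Longitude field Q = 16; +1 → 17 = R.
Latitude square 9; −1 → 8.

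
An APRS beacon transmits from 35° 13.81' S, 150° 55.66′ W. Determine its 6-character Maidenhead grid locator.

Add 180° to longitude and 90° to latitude: 29.0723, 54.7698.
Field (20°×10°, letters A–R): lon ⌊29.0723/20⌋ = 1 → B; lat ⌊54.7698/10⌋ = 5 → F.
Square (2°×1°, digits 0–9): lon ⌊9.0723/2⌋ = 4; lat ⌊4.7698/1⌋ = 4.
Subsquare (5′×2.5′, letters a–x): lon ⌊1.0723/0.0833333⌋ = 12 → m; lat ⌊0.7698/0.0416667⌋ = 18 → s.

BF44ms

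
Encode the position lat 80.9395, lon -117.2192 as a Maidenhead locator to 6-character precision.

Add 180° to longitude and 90° to latitude: 62.7808, 170.9395.
Field: 62.7808/20 → 3 → D, 170.9395/10 → 17 → R; chars DR.
Square: 2.7808/2 → 1, 0.9395/1 → 0; chars 10.
Subsquare: 0.7808/0.0833333 → 9 → j, 0.9395/0.0416667 → 22 → w; chars jw.

DR10jw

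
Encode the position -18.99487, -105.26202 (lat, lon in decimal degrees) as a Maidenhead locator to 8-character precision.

DH71ia81

Add 180° to longitude and 90° to latitude: 74.73798, 71.00513.
Field: lon ⌊74.73798/20⌋ = 3 → D; lat ⌊71.00513/10⌋ = 7 → H.
Square: lon ⌊14.73798/2⌋ = 7; lat ⌊1.00513/1⌋ = 1.
Subsquare: lon ⌊0.73798/0.0833333⌋ = 8 → i; lat ⌊0.00513/0.0416667⌋ = 0 → a.
Extended square: lon ⌊0.07131/0.00833333⌋ = 8; lat ⌊0.00513/0.00416667⌋ = 1.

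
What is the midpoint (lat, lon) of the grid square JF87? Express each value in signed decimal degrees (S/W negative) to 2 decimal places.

Field J=9, F=5: +9·20° lon, +5·10° lat → SW at lon 0°, lat -40°.
Square 8, 7: +8·2° lon, +7·1° lat → SW at lon 16°, lat -33°.
Cell spans 2° lon × 1° lat. Centre is SW corner plus half of each.
latitude -32.50, longitude 17.00.

-32.50, 17.00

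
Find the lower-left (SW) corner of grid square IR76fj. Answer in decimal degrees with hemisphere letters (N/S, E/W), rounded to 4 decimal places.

86.3750° N, 5.5833° W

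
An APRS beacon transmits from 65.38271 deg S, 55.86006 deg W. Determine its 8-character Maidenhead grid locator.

GC24bo68

Add 180° to longitude and 90° to latitude: 124.13994, 24.61729.
Field: lon ⌊124.13994/20⌋ = 6 → G; lat ⌊24.61729/10⌋ = 2 → C.
Square: lon ⌊4.13994/2⌋ = 2; lat ⌊4.61729/1⌋ = 4.
Subsquare: lon ⌊0.13994/0.0833333⌋ = 1 → b; lat ⌊0.61729/0.0416667⌋ = 14 → o.
Extended square: lon ⌊0.05661/0.00833333⌋ = 6; lat ⌊0.03396/0.00416667⌋ = 8.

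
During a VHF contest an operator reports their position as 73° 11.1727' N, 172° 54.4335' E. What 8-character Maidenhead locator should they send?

RQ63ke84

Add 180° to longitude and 90° to latitude: 352.90723, 163.18621.
Field: 352.90723/20 → 17 → R, 163.18621/10 → 16 → Q; chars RQ.
Square: 12.90723/2 → 6, 3.18621/1 → 3; chars 63.
Subsquare: 0.90723/0.0833333 → 10 → k, 0.18621/0.0416667 → 4 → e; chars ke.
Extended square: 0.07389/0.00833333 → 8, 0.01955/0.00416667 → 4; chars 84.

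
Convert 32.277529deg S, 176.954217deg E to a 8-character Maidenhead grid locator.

Add 180° to longitude and 90° to latitude: 356.95422, 57.72247.
Field: 356.95422/20 → 17 → R, 57.72247/10 → 5 → F; chars RF.
Square: 16.95422/2 → 8, 7.72247/1 → 7; chars 87.
Subsquare: 0.95422/0.0833333 → 11 → l, 0.72247/0.0416667 → 17 → r; chars lr.
Extended square: 0.03755/0.00833333 → 4, 0.01414/0.00416667 → 3; chars 43.

RF87lr43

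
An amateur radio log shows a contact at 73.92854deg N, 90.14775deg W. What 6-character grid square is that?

Offset from 180°W / 90°S: lon 89.8522°, lat 163.9285°.
Field: 89.8522/20 → 4 → E, 163.9285/10 → 16 → Q; chars EQ.
Square: 9.8522/2 → 4, 3.9285/1 → 3; chars 43.
Subsquare: 1.8522/0.0833333 → 22 → w, 0.9285/0.0416667 → 22 → w; chars ww.

EQ43ww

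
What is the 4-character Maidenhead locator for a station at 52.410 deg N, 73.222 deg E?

MO62

Offset from 180°W / 90°S: lon 253.22°, lat 142.41°.
Field: lon ⌊253.22/20⌋ = 12 → M; lat ⌊142.41/10⌋ = 14 → O.
Square: lon ⌊13.22/2⌋ = 6; lat ⌊2.41/1⌋ = 2.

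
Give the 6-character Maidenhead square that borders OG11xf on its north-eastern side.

Longitude subsquare x = 23; +1 → 24, wraps to 0 = a, carry into square.
Longitude square 1; +1 → 2.
Latitude subsquare f = 5; +1 → 6 = g.

OG21ag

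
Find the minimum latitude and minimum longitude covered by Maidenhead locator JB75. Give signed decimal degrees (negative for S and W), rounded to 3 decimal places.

Field J=9, B=1: +9·20° lon, +1·10° lat → SW at lon 0°, lat -80°.
Square 7, 5: +7·2° lon, +5·1° lat → SW at lon 14°, lat -75°.
latitude -75.000, longitude 14.000.

-75.000, 14.000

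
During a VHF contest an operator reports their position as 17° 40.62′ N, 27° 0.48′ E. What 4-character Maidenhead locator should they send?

Add 180° to longitude and 90° to latitude: 207.01, 107.68.
Field (20°×10°, letters A–R): 207.01/20 → 10 → K, 107.68/10 → 10 → K; chars KK.
Square (2°×1°, digits 0–9): 7.01/2 → 3, 7.68/1 → 7; chars 37.

KK37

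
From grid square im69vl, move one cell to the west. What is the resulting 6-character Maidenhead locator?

Longitude subsquare v = 21; −1 → 20 = u.
The latitude characters are unchanged.

IM69ul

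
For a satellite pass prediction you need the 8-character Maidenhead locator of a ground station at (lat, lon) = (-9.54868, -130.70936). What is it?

CI40pk48

Offset from 180°W / 90°S: lon 49.29064°, lat 80.45132°.
Field (20°×10°, letters A–R): lon ⌊49.29064/20⌋ = 2 → C; lat ⌊80.45132/10⌋ = 8 → I.
Square (2°×1°, digits 0–9): lon ⌊9.29064/2⌋ = 4; lat ⌊0.45132/1⌋ = 0.
Subsquare (5′×2.5′, letters a–x): lon ⌊1.29064/0.0833333⌋ = 15 → p; lat ⌊0.45132/0.0416667⌋ = 10 → k.
Extended square (30″×15″, digits 0–9): lon ⌊0.04064/0.00833333⌋ = 4; lat ⌊0.03465/0.00416667⌋ = 8.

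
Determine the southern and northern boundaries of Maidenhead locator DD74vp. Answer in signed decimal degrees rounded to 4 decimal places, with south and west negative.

Field D=3, D=3: +3·20° lon, +3·10° lat → SW at lon -120°, lat -60°.
Square 7, 4: +7·2° lon, +4·1° lat → SW at lon -106°, lat -56°.
Subsquare v=21, p=15: +21·0.0833333° lon, +15·0.0416667° lat → SW at lon -104.25°, lat -55.375°.
Cell spans 0.0833333° lon × 0.0416667° lat.
south -55.3750, north -55.3333.

-55.3750, -55.3333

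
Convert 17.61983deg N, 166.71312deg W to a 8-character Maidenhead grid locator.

Offset from 180°W / 90°S: lon 13.28688°, lat 107.61983°.
Field: 13.28688/20 → 0 → A, 107.61983/10 → 10 → K; chars AK.
Square: 13.28688/2 → 6, 7.61983/1 → 7; chars 67.
Subsquare: 1.28688/0.0833333 → 15 → p, 0.61983/0.0416667 → 14 → o; chars po.
Extended square: 0.03688/0.00833333 → 4, 0.03650/0.00416667 → 8; chars 48.

AK67po48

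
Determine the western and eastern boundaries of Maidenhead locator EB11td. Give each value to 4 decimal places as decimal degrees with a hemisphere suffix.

96.4167° W, 96.3333° W

Field E=4, B=1: +4·20° lon, +1·10° lat → SW at lon -100°, lat -80°.
Square 1, 1: +1·2° lon, +1·1° lat → SW at lon -98°, lat -79°.
Subsquare t=19, d=3: +19·0.0833333° lon, +3·0.0416667° lat → SW at lon -96.4167°, lat -78.875°.
Cell spans 0.0833333° lon × 0.0416667° lat.
west 96.4167° W, east 96.3333° W.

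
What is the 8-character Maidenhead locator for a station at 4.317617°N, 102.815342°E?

OJ14jh76

Offset from 180°W / 90°S: lon 282.81534°, lat 94.31762°.
Field: 282.81534/20 → 14 → O, 94.31762/10 → 9 → J; chars OJ.
Square: 2.81534/2 → 1, 4.31762/1 → 4; chars 14.
Subsquare: 0.81534/0.0833333 → 9 → j, 0.31762/0.0416667 → 7 → h; chars jh.
Extended square: 0.06534/0.00833333 → 7, 0.02595/0.00416667 → 6; chars 76.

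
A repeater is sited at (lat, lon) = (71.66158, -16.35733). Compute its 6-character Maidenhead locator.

IQ11tp

Add 180° to longitude and 90° to latitude: 163.6427, 161.6616.
Field: lon ⌊163.6427/20⌋ = 8 → I; lat ⌊161.6616/10⌋ = 16 → Q.
Square: lon ⌊3.6427/2⌋ = 1; lat ⌊1.6616/1⌋ = 1.
Subsquare: lon ⌊1.6427/0.0833333⌋ = 19 → t; lat ⌊0.6616/0.0416667⌋ = 15 → p.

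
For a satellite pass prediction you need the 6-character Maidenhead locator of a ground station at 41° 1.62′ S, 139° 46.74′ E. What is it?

Offset from 180°W / 90°S: lon 319.7790°, lat 48.9730°.
Field: lon ⌊319.7790/20⌋ = 15 → P; lat ⌊48.9730/10⌋ = 4 → E.
Square: lon ⌊19.7790/2⌋ = 9; lat ⌊8.9730/1⌋ = 8.
Subsquare: lon ⌊1.7790/0.0833333⌋ = 21 → v; lat ⌊0.9730/0.0416667⌋ = 23 → x.

PE98vx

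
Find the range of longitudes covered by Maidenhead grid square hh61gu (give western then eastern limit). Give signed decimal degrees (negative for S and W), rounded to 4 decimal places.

Field H=7, H=7: +7·20° lon, +7·10° lat → SW at lon -40°, lat -20°.
Square 6, 1: +6·2° lon, +1·1° lat → SW at lon -28°, lat -19°.
Subsquare g=6, u=20: +6·0.0833333° lon, +20·0.0416667° lat → SW at lon -27.5°, lat -18.1667°.
Cell spans 0.0833333° lon × 0.0416667° lat.
west -27.5000, east -27.4167.

-27.5000, -27.4167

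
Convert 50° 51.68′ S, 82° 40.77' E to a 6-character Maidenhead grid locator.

ND19id

Offset from 180°W / 90°S: lon 262.6795°, lat 39.1387°.
Field: lon ⌊262.6795/20⌋ = 13 → N; lat ⌊39.1387/10⌋ = 3 → D.
Square: lon ⌊2.6795/2⌋ = 1; lat ⌊9.1387/1⌋ = 9.
Subsquare: lon ⌊0.6795/0.0833333⌋ = 8 → i; lat ⌊0.1387/0.0416667⌋ = 3 → d.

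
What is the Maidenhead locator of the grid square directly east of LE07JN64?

Longitude extended square 6; +1 → 7.
The latitude characters are unchanged.

LE07jn74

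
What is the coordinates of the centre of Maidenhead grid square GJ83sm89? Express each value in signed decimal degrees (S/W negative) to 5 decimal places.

3.53958, -42.42917

Field G=6, J=9: +6·20° lon, +9·10° lat → SW at lon -60°, lat 0°.
Square 8, 3: +8·2° lon, +3·1° lat → SW at lon -44°, lat 3°.
Subsquare s=18, m=12: +18·0.0833333° lon, +12·0.0416667° lat → SW at lon -42.5°, lat 3.5°.
Extended square 8, 9: +8·0.00833333° lon, +9·0.00416667° lat → SW at lon -42.4333°, lat 3.5375°.
Cell spans 0.00833333° lon × 0.00416667° lat. Centre is SW corner plus half of each.
latitude 3.53958, longitude -42.42917.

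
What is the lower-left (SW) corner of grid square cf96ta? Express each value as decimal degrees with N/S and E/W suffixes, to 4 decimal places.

34.0000° S, 120.4167° W

Field C=2, F=5: +2·20° lon, +5·10° lat → SW at lon -140°, lat -40°.
Square 9, 6: +9·2° lon, +6·1° lat → SW at lon -122°, lat -34°.
Subsquare t=19, a=0: +19·0.0833333° lon, +0·0.0416667° lat → SW at lon -120.417°, lat -34°.
latitude 34.0000° S, longitude 120.4167° W.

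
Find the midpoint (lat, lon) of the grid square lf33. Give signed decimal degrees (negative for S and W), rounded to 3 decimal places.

-36.500, 47.000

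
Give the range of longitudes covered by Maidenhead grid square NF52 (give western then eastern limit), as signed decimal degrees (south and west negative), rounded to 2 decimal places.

90.00, 92.00

Field N=13, F=5: +13·20° lon, +5·10° lat → SW at lon 80°, lat -40°.
Square 5, 2: +5·2° lon, +2·1° lat → SW at lon 90°, lat -38°.
Cell spans 2° lon × 1° lat.
west 90.00, east 92.00.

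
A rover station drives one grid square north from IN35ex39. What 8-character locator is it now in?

IN36ea30

Latitude extended square 9; +1 → 10, wraps to 0, carry into subsquare.
Latitude subsquare x = 23; +1 → 24, wraps to 0 = a, carry into square.
Latitude square 5; +1 → 6.
The longitude characters are unchanged.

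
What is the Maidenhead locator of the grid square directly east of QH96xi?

RH06ai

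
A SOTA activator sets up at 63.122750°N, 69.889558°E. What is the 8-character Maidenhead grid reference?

MP43wc69

Shift to the Maidenhead origin (180°W, 90°S): lon 249.88956, lat 153.12275.
Field: lon ⌊249.88956/20⌋ = 12 → M; lat ⌊153.12275/10⌋ = 15 → P.
Square: lon ⌊9.88956/2⌋ = 4; lat ⌊3.12275/1⌋ = 3.
Subsquare: lon ⌊1.88956/0.0833333⌋ = 22 → w; lat ⌊0.12275/0.0416667⌋ = 2 → c.
Extended square: lon ⌊0.05622/0.00833333⌋ = 6; lat ⌊0.03942/0.00416667⌋ = 9.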